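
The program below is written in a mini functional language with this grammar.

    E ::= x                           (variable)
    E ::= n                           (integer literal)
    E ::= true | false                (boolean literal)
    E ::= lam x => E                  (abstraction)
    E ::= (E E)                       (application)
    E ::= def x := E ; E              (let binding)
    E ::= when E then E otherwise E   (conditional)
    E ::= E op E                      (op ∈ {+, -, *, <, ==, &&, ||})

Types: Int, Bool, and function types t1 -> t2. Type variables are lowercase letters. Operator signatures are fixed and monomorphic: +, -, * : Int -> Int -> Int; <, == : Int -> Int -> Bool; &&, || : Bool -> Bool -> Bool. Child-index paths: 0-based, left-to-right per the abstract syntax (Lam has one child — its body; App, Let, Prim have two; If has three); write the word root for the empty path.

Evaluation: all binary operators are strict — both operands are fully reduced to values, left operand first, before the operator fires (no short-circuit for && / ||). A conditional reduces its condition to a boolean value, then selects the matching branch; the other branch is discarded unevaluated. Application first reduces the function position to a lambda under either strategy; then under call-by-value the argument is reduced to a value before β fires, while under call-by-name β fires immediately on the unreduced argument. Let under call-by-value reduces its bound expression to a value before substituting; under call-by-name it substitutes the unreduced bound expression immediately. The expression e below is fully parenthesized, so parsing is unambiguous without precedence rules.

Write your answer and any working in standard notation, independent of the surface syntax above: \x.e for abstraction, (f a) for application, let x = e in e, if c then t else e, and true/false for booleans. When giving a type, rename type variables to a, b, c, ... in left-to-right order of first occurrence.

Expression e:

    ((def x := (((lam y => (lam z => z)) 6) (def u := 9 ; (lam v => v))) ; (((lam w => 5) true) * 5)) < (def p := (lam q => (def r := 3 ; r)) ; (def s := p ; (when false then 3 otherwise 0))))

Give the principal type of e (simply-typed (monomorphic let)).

Answer: Bool

Trace:
z : b
\z._ : b -> b
\y._ : a -> b -> b
  unify a -> b -> b ~ Int -> c
  unify a ~ Int
  unify b -> b ~ c
_ _ : b -> b
let u : Int
v : d
\v._ : d -> d
  unify b -> b ~ (d -> d) -> e
  unify b ~ d -> d
  unify d -> d ~ e
_ _ : d -> d
let x : d -> d
\w._ : f -> Int
  unify f -> Int ~ Bool -> g
  unify f ~ Bool
  unify Int ~ g
_ _ : Int
  unify Int ~ Int
  unify Int ~ Int
  unify Int ~ Int
let r : Int
r : Int
\q._ : h -> Int
let p : h -> Int
p : h -> Int
let s : h -> Int
  unify Bool ~ Bool
  unify Int ~ Int
  unify Int ~ Int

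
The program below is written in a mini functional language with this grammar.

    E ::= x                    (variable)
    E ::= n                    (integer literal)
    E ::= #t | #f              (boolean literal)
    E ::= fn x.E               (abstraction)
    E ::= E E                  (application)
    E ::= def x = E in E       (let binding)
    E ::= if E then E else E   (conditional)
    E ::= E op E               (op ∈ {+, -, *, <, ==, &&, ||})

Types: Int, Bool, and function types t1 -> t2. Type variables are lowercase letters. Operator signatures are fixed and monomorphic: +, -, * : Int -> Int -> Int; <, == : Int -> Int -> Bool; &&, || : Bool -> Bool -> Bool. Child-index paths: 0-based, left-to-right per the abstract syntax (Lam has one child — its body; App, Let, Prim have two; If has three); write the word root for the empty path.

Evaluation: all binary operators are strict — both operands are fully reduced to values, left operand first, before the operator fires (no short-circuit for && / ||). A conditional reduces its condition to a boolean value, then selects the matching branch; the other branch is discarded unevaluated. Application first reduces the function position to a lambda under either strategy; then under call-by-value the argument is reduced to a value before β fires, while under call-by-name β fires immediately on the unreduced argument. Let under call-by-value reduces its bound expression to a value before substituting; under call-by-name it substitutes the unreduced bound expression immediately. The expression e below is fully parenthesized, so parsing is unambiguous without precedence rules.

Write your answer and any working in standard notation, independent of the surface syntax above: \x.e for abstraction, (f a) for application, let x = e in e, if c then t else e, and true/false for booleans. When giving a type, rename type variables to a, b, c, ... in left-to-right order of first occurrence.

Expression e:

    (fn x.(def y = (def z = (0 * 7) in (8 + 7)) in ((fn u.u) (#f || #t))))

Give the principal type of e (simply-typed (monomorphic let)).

Answer: a -> Bool

Derivation:
  unify Int ~ Int
  unify Int ~ Int
let z : Int
  unify Int ~ Int
  unify Int ~ Int
let y : Int
u : b
\u._ : b -> b
  unify Bool ~ Bool
  unify Bool ~ Bool
  unify b -> b ~ Bool -> c
  unify b ~ Bool
  unify Bool ~ c
_ _ : Bool
\x._ : a -> Bool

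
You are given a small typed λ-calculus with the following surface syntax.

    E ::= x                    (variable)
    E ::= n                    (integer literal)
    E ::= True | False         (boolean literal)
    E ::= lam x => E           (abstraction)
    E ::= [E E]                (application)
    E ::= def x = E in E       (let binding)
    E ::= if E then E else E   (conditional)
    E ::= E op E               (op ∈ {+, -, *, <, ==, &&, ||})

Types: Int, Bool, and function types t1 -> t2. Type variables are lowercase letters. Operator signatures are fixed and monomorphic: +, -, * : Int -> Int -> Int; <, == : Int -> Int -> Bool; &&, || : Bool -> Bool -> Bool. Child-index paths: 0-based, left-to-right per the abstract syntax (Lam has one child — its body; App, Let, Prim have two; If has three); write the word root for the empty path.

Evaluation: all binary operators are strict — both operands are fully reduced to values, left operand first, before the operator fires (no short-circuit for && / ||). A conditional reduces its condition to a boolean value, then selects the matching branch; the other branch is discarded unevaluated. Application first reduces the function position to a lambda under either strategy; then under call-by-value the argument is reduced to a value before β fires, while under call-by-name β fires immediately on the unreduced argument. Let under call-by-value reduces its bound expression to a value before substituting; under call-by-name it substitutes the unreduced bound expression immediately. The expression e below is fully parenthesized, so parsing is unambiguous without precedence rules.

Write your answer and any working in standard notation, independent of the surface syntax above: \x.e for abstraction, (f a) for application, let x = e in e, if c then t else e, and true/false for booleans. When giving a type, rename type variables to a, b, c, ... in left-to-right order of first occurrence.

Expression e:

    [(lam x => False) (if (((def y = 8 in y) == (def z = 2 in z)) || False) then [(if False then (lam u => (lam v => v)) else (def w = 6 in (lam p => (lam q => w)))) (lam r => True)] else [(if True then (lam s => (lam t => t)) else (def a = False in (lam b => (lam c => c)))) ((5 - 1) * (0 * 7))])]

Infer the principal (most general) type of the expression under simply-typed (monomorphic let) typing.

Answer: Bool

Trace:
\x._ : a -> Bool
let y : Int
y : Int
  unify Int ~ Int
let z : Int
z : Int
  unify Int ~ Int
  unify Bool ~ Bool
  unify Bool ~ Bool
  unify Bool ~ Bool
  unify Bool ~ Bool
v : c
\v._ : c -> c
\u._ : b -> c -> c
let w : Int
w : Int
\q._ : e -> Int
\p._ : d -> e -> Int
  unify b -> c -> c ~ d -> e -> Int
  unify b ~ d
  unify c -> c ~ e -> Int
  unify c ~ e
  unify e ~ Int
\r._ : f -> Bool
  unify d -> Int -> Int ~ (f -> Bool) -> g
  unify d ~ f -> Bool
  unify Int -> Int ~ g
_ _ : Int -> Int
  unify Bool ~ Bool
t : i
\t._ : i -> i
\s._ : h -> i -> i
let a : Bool
c : k
\c._ : k -> k
\b._ : j -> k -> k
  unify h -> i -> i ~ j -> k -> k
  unify h ~ j
  unify i -> i ~ k -> k
  unify i ~ k
  unify k ~ k
  unify Int ~ Int
  unify Int ~ Int
  unify Int ~ Int
  unify Int ~ Int
  unify Int ~ Int
  unify Int ~ Int
  unify j -> k -> k ~ Int -> l
  unify j ~ Int
  unify k -> k ~ l
_ _ : k -> k
  unify Int -> Int ~ k -> k
  unify Int ~ k
  unify Int ~ Int
  unify a -> Bool ~ (Int -> Int) -> m
  unify a ~ Int -> Int
  unify Bool ~ m
_ _ : Bool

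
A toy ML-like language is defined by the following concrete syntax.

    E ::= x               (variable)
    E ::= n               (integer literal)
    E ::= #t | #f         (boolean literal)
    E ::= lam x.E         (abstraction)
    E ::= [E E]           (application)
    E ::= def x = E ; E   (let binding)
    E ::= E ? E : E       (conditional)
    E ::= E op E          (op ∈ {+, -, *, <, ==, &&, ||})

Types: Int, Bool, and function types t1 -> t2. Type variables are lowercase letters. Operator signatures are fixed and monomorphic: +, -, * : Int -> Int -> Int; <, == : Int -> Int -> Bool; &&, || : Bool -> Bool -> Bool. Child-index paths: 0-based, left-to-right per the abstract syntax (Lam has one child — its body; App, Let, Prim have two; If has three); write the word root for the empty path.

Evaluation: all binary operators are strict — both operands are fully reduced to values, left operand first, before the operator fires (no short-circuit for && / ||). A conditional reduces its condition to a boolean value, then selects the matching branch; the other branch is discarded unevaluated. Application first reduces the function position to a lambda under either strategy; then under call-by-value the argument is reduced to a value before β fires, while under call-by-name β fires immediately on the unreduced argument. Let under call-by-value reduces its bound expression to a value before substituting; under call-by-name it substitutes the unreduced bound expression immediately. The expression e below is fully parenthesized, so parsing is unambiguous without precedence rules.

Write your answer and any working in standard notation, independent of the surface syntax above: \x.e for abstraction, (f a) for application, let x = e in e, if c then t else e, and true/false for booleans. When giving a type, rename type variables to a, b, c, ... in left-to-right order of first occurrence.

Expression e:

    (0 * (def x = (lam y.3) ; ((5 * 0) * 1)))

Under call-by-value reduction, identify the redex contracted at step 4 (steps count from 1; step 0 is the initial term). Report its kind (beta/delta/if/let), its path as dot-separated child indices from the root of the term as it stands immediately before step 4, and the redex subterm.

Derivation:
step 0: (0 * (let x = (\y.3) in ((5 * 0) * 1)))
step 1: [let@1] (0 * ((5 * 0) * 1))
step 2: [delta@1.0] (0 * (0 * 1))
step 3: [delta@1] (0 * 0)
step 4: [delta@root] 0

Answer: delta at root : (0 * 0)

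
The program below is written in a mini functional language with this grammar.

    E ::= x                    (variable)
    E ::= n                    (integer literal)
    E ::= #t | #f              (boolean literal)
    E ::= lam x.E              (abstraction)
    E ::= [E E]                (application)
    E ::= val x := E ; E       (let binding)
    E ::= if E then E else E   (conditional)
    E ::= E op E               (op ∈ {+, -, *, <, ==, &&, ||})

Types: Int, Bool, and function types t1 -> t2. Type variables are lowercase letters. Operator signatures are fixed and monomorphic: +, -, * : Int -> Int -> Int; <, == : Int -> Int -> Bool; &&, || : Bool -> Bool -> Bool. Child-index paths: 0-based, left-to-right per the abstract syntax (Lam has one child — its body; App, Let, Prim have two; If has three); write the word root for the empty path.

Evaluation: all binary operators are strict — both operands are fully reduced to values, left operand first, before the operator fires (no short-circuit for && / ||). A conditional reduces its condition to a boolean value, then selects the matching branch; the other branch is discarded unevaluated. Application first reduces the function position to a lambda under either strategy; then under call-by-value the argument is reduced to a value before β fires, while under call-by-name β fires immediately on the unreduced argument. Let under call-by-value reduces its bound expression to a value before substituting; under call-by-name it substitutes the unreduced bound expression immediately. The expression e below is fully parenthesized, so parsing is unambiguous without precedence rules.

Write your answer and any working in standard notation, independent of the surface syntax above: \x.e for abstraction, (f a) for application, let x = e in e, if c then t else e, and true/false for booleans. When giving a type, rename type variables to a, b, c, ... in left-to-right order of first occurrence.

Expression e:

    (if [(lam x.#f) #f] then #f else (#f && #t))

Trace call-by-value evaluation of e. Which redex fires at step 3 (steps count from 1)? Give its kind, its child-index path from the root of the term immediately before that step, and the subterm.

Working:
step 0: (if ((\x.false) false) then false else (false && true))
step 1: [beta@0] (if false then false else (false && true))
step 2: [if@root] (false && true)
step 3: [delta@root] false

Answer: delta at root : (false && true)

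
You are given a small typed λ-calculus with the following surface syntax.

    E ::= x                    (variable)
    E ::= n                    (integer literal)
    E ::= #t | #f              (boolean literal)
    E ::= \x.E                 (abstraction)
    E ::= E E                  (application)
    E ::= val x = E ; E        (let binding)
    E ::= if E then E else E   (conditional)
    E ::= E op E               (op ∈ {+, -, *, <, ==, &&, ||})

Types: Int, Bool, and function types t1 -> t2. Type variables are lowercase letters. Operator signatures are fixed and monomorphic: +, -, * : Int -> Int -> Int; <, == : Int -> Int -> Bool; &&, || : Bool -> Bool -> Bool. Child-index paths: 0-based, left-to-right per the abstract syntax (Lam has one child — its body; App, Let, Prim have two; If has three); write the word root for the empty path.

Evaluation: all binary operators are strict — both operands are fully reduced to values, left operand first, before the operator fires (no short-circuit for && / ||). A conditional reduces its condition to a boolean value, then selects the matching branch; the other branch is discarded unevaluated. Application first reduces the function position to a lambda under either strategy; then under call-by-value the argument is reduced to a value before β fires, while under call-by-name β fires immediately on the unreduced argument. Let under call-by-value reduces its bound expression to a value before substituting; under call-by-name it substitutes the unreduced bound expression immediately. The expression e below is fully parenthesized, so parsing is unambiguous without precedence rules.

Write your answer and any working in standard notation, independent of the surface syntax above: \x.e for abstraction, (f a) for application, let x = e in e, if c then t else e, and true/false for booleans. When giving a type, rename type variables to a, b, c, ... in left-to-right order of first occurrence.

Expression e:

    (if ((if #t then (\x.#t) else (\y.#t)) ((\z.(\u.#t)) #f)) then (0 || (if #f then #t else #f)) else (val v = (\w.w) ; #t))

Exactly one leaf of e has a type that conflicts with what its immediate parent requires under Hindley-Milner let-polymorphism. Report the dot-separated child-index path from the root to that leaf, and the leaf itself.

Answer: 1.0 : 0

Trace:
  unify Bool ~ Bool
\x._ : a -> Bool
\y._ : b -> Bool
  unify a -> Bool ~ b -> Bool
  unify a ~ b
  unify Bool ~ Bool
\u._ : d -> Bool
\z._ : c -> d -> Bool
  unify c -> d -> Bool ~ Bool -> e
  unify c ~ Bool
  unify d -> Bool ~ e
_ _ : d -> Bool
  unify b -> Bool ~ (d -> Bool) -> f
  unify b ~ d -> Bool
  unify Bool ~ f
_ _ : Bool
  unify Bool ~ Bool
  unify Int ~ Bool
  FAIL: mismatch Int ~ Bool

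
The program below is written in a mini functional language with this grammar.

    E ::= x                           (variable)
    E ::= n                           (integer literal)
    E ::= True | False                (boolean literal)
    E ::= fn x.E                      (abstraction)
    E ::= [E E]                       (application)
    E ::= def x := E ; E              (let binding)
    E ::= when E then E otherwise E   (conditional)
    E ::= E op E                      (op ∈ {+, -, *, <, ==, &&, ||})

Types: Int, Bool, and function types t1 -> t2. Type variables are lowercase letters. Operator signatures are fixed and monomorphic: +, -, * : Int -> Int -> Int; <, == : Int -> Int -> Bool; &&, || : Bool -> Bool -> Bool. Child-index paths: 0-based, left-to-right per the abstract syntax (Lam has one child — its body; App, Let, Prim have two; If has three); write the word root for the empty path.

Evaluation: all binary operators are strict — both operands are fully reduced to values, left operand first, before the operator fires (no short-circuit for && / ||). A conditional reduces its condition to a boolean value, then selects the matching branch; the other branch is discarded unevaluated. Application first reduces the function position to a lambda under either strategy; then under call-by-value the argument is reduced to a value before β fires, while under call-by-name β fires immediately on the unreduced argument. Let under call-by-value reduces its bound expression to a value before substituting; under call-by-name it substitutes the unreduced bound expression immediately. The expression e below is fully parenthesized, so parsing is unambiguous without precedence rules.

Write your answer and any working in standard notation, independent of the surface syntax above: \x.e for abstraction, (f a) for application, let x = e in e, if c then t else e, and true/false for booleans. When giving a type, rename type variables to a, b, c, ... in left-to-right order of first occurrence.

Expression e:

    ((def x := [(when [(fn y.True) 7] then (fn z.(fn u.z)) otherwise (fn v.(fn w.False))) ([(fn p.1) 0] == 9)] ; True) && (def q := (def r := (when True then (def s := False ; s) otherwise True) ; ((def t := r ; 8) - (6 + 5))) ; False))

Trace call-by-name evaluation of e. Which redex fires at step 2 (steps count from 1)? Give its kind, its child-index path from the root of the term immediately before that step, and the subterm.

Working:
step 0: ((let x = ((if ((\y.true) 7) then (\z.(\u.z)) else (\v.(\w.false))) (((\p.1) 0) == 9)) in true) && (let q = (let r = (if true then (let s = false in s) else true) in ((let t = r in 8) - (6 + 5))) in false))
step 1: [let@0] (true && (let q = (let r = (if true then (let s = false in s) else true) in ((let t = r in 8) - (6 + 5))) in false))
step 2: [let@1] (true && false)

Answer: let at 1 : (let q = (let r = (if true then (let s = false in s) else true) in ((let t = r in 8) - (6 + 5))) in false)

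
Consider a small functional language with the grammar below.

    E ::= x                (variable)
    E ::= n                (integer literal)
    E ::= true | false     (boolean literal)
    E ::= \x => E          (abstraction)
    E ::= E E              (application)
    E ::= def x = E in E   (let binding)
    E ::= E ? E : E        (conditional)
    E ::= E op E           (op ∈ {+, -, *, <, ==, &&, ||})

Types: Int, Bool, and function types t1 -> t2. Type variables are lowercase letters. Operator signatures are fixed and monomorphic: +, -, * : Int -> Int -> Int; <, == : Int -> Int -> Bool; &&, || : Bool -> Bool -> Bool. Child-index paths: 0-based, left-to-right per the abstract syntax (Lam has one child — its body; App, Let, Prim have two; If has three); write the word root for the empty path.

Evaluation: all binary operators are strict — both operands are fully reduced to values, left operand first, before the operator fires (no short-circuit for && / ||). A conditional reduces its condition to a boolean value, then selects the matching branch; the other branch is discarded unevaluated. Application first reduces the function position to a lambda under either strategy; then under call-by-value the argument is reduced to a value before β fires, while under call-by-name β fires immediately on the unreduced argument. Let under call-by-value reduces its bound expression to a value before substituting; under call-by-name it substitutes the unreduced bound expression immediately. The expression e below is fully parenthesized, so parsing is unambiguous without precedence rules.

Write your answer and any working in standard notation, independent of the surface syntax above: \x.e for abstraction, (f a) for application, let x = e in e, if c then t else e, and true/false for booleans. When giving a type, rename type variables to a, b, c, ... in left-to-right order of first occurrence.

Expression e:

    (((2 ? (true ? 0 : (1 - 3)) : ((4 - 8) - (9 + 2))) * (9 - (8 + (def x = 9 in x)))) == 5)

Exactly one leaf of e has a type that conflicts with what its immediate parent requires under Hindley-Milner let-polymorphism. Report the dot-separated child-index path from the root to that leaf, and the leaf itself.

Working:
  unify Int ~ Bool
  FAIL: mismatch Int ~ Bool

Answer: 0.0.0 : 2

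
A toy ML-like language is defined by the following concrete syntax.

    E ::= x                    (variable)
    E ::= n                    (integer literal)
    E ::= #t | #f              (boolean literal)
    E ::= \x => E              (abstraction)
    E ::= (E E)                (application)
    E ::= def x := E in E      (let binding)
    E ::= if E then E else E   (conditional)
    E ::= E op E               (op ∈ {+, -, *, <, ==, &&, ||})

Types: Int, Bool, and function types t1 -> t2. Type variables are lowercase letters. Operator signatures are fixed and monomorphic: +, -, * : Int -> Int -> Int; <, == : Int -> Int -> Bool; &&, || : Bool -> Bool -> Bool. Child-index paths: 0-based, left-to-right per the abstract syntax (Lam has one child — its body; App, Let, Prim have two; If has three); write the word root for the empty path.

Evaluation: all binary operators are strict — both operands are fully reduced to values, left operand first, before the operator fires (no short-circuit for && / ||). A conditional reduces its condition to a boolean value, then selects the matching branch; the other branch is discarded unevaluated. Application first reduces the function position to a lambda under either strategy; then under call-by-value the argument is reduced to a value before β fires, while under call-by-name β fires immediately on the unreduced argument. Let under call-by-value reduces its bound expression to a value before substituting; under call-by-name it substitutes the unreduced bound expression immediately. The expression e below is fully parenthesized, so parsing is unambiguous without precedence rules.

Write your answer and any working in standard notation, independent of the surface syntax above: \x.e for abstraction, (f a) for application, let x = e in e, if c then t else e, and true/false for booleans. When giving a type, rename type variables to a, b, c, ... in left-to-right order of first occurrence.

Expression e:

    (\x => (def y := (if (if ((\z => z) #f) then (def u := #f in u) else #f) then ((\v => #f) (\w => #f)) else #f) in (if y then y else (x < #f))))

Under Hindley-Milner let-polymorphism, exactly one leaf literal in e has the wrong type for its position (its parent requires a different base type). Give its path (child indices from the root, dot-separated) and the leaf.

Derivation:
z : b
\z._ : b -> b
  unify b -> b ~ Bool -> c
  unify b ~ Bool
  unify Bool ~ c
_ _ : Bool
  unify Bool ~ Bool
let u : Bool
u : Bool
  unify Bool ~ Bool
  unify Bool ~ Bool
\v._ : d -> Bool
\w._ : e -> Bool
  unify d -> Bool ~ (e -> Bool) -> f
  unify d ~ e -> Bool
  unify Bool ~ f
_ _ : Bool
  unify Bool ~ Bool
let y : Bool
y : Bool
  unify Bool ~ Bool
y : Bool
x : a
  unify a ~ Int
  unify Bool ~ Int
  FAIL: mismatch Bool ~ Int

Answer: 0.1.2.1 : false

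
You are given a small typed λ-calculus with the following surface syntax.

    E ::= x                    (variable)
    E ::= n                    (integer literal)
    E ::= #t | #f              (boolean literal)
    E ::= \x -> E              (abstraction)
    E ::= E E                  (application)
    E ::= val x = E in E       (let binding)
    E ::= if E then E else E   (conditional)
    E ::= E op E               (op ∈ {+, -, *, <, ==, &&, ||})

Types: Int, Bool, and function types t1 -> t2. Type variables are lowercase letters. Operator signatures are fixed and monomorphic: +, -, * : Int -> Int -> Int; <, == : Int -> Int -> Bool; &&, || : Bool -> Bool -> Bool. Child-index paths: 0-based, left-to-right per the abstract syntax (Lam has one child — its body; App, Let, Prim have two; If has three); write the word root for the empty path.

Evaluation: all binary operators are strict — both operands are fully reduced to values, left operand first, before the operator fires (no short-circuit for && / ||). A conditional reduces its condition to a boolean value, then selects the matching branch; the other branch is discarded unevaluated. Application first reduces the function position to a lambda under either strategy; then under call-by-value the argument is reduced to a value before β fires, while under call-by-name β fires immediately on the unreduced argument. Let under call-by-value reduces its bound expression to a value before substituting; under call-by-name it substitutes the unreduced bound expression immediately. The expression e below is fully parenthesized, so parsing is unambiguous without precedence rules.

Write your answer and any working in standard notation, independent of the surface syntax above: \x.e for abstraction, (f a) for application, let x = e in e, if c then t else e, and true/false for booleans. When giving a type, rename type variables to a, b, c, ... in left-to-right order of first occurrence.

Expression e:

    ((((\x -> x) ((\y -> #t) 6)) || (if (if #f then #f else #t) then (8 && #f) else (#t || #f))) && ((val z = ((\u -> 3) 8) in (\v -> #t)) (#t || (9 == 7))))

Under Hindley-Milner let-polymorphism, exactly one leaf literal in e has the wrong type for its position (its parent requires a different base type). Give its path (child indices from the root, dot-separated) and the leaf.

Working:
x : a
\x._ : a -> a
\y._ : b -> Bool
  unify b -> Bool ~ Int -> c
  unify b ~ Int
  unify Bool ~ c
_ _ : Bool
  unify a -> a ~ Bool -> d
  unify a ~ Bool
  unify Bool ~ d
_ _ : Bool
  unify Bool ~ Bool
  unify Bool ~ Bool
  unify Bool ~ Bool
  unify Bool ~ Bool
  unify Int ~ Bool
  FAIL: mismatch Int ~ Bool

Answer: 0.1.1.0 : 8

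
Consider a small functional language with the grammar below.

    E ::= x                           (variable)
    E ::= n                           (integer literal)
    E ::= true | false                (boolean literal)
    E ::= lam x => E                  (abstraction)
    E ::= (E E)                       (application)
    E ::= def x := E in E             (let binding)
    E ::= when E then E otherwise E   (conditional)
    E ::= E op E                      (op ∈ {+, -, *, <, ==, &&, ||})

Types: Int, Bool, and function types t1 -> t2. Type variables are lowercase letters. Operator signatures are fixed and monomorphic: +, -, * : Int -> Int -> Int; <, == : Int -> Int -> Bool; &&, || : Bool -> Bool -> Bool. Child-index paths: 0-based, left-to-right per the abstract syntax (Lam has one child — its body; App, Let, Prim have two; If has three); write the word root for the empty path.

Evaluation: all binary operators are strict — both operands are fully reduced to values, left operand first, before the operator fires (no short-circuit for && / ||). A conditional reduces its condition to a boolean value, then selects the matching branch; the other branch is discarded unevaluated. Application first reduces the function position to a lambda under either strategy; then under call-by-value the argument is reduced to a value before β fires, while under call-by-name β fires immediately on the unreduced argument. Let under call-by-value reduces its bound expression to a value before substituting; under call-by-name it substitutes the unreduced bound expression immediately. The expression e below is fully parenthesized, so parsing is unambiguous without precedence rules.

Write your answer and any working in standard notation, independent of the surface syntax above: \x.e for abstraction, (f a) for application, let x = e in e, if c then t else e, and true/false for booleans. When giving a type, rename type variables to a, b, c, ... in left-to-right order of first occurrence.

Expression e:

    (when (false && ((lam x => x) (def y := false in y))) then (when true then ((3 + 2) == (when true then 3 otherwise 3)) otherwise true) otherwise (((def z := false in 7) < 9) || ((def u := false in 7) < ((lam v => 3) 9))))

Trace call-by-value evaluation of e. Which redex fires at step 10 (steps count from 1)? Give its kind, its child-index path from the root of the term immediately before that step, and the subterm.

Answer: delta at root : (true || false)

Derivation:
step 0: (if (false && ((\x.x) (let y = false in y))) then (if true then ((3 + 2) == (if true then 3 else 3)) else true) else (((let z = false in 7) < 9) || ((let u = false in 7) < ((\v.3) 9))))
step 1: [let@0.1.1] (if (false && ((\x.x) false)) then (if true then ((3 + 2) == (if true then 3 else 3)) else true) else (((let z = false in 7) < 9) || ((let u = false in 7) < ((\v.3) 9))))
step 2: [beta@0.1] (if (false && false) then (if true then ((3 + 2) == (if true then 3 else 3)) else true) else (((let z = false in 7) < 9) || ((let u = false in 7) < ((\v.3) 9))))
step 3: [delta@0] (if false then (if true then ((3 + 2) == (if true then 3 else 3)) else true) else (((let z = false in 7) < 9) || ((let u = false in 7) < ((\v.3) 9))))
step 4: [if@root] (((let z = false in 7) < 9) || ((let u = false in 7) < ((\v.3) 9)))
step 5: [let@0.0] ((7 < 9) || ((let u = false in 7) < ((\v.3) 9)))
step 6: [delta@0] (true || ((let u = false in 7) < ((\v.3) 9)))
step 7: [let@1.0] (true || (7 < ((\v.3) 9)))
step 8: [beta@1.1] (true || (7 < 3))
step 9: [delta@1] (true || false)
step 10: [delta@root] true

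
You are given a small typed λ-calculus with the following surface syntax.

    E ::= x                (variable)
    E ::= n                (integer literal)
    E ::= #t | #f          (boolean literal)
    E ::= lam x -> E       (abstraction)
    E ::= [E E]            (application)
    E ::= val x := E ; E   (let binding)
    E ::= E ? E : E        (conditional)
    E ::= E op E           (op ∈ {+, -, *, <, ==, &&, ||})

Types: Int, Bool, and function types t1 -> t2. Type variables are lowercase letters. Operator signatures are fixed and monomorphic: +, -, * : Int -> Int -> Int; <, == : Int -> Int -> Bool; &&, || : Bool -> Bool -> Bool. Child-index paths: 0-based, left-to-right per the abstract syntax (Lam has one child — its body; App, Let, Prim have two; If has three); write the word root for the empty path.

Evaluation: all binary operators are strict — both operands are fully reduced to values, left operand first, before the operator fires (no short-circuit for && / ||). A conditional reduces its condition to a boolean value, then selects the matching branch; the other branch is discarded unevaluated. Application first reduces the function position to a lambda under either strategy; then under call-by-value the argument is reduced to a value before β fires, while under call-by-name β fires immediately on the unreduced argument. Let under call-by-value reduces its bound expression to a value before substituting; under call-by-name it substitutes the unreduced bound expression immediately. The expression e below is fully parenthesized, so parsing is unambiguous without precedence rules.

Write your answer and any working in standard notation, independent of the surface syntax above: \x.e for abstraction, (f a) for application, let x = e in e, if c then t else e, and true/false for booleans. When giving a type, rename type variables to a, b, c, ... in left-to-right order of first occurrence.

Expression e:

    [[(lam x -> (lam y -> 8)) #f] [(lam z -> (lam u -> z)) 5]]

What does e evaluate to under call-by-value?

Working:
step 0: (((\x.(\y.8)) false) ((\z.(\u.z)) 5))
step 1: [beta@0] ((\y.8) ((\z.(\u.z)) 5))
step 2: [beta@1] ((\y.8) (\u.5))
step 3: [beta@root] 8

Answer: 8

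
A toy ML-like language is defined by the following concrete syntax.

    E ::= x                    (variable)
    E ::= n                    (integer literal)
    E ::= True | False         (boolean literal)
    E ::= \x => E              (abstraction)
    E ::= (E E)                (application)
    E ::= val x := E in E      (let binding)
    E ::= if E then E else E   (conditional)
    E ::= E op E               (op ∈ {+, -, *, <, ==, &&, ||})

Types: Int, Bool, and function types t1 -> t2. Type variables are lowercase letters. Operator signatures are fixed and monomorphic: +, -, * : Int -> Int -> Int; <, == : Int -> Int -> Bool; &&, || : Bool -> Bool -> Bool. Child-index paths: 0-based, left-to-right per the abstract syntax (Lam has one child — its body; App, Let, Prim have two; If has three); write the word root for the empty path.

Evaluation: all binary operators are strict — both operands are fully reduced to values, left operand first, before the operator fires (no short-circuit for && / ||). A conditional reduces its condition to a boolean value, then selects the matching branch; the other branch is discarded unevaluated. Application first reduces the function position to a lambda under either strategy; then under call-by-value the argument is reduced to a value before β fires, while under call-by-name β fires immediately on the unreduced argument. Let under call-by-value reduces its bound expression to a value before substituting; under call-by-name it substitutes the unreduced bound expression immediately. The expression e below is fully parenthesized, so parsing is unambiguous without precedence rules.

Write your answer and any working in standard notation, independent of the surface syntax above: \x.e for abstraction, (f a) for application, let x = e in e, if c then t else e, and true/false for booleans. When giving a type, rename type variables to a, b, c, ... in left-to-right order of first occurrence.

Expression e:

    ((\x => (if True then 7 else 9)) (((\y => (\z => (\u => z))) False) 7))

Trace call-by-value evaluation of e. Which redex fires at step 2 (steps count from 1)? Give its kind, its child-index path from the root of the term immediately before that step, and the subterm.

Answer: beta at 1 : ((\z.(\u.z)) 7)

Working:
step 0: ((\x.(if true then 7 else 9)) (((\y.(\z.(\u.z))) false) 7))
step 1: [beta@1.0] ((\x.(if true then 7 else 9)) ((\z.(\u.z)) 7))
step 2: [beta@1] ((\x.(if true then 7 else 9)) (\u.7))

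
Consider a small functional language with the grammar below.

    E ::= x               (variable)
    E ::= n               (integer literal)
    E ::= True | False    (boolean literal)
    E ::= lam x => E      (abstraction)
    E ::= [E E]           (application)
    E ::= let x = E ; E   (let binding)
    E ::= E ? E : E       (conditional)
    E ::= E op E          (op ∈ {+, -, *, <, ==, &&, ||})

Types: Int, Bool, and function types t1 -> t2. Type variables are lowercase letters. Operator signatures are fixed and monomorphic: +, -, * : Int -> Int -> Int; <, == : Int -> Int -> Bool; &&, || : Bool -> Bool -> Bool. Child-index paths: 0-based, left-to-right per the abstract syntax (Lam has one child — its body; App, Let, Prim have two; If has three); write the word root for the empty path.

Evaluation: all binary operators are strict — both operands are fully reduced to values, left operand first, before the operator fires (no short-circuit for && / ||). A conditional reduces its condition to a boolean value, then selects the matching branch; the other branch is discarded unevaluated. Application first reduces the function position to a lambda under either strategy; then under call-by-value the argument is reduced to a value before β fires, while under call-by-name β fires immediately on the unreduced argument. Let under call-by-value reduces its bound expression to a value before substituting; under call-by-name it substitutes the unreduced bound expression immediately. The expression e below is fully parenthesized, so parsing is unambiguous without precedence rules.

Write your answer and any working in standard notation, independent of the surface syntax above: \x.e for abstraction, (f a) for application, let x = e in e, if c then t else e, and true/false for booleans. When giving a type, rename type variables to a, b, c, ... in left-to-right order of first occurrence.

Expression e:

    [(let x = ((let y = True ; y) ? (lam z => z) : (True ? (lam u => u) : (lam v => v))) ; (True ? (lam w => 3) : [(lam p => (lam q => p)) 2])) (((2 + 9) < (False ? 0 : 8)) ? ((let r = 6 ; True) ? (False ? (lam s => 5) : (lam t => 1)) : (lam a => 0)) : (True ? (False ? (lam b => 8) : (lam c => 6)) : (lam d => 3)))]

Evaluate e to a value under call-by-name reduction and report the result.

Trace:
step 0: ((let x = (if (let y = true in y) then (\z.z) else (if true then (\u.u) else (\v.v))) in (if true then (\w.3) else ((\p.(\q.p)) 2))) (if ((2 + 9) < (if false then 0 else 8)) then (if (let r = 6 in true) then (if false then (\s.5) else (\t.1)) else (\a.0)) else (if true then (if false then (\b.8) else (\c.6)) else (\d.3))))
step 1: [let@0] ((if true then (\w.3) else ((\p.(\q.p)) 2)) (if ((2 + 9) < (if false then 0 else 8)) then (if (let r = 6 in true) then (if false then (\s.5) else (\t.1)) else (\a.0)) else (if true then (if false then (\b.8) else (\c.6)) else (\d.3))))
step 2: [if@0] ((\w.3) (if ((2 + 9) < (if false then 0 else 8)) then (if (let r = 6 in true) then (if false then (\s.5) else (\t.1)) else (\a.0)) else (if true then (if false then (\b.8) else (\c.6)) else (\d.3))))
step 3: [beta@root] 3

Answer: 3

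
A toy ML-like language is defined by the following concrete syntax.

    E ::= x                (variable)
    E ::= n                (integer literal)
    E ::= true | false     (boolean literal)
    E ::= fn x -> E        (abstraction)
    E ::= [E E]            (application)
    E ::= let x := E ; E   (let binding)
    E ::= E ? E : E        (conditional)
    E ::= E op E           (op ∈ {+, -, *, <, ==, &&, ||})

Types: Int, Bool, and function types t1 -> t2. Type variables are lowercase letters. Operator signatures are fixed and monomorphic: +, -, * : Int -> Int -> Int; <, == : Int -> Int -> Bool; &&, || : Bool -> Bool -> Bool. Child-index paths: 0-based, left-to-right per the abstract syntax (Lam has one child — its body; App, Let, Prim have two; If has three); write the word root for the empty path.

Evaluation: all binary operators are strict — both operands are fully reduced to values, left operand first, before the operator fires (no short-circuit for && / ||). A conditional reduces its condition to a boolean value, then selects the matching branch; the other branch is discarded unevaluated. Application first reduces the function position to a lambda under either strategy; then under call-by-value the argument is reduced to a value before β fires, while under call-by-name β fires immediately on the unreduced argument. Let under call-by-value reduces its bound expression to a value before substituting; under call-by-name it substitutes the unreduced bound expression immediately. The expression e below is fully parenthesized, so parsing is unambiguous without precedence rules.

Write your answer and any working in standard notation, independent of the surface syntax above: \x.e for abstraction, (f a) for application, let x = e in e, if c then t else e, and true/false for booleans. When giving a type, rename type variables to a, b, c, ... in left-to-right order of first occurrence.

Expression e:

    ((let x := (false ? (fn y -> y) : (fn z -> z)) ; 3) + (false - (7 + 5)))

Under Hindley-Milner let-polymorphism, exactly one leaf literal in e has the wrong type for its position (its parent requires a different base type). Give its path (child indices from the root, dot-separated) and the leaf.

Derivation:
  unify Bool ~ Bool
y : a
\y._ : a -> a
z : b
\z._ : b -> b
  unify a -> a ~ b -> b
  unify a ~ b
  unify b ~ b
let x : forall. b -> b
  unify Int ~ Int
  unify Bool ~ Int
  FAIL: mismatch Bool ~ Int

Answer: 1.0 : false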